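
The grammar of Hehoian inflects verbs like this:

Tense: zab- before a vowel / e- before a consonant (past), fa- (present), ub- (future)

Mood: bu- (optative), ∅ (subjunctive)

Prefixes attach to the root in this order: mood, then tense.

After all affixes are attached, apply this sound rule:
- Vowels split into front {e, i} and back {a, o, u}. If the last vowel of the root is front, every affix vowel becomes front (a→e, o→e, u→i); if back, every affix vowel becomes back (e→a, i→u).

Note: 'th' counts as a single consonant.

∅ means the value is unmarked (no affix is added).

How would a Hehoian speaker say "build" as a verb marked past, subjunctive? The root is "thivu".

mood = subjunctive: zero marking, form stays thivu.
Attach tense past e- (before consonant 'th') → ethivu.
Apply vowel harmony: ethivu → athivu.

athivu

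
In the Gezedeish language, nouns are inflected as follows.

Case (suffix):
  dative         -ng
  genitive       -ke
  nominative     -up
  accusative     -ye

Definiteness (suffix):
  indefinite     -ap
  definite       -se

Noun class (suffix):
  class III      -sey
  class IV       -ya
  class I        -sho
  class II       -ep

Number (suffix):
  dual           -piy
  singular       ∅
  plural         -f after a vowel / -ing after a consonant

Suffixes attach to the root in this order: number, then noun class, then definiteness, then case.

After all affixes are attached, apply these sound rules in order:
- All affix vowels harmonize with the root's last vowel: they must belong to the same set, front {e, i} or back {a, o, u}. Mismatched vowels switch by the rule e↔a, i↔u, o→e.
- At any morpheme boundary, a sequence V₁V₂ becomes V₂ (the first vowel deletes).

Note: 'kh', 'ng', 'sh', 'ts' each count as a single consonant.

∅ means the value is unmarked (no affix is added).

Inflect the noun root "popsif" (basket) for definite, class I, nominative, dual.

Attach number dual -piy → popsifpiy.
Attach noun class class I -sho → popsifpiysho.
Attach definiteness definite -se → popsifpiyshose.
Attach case nominative -up → popsifpiyshoseup.
Apply vowel harmony: popsifpiyshoseup → popsifpiysheseip.
Apply vowel deletion: popsifpiysheseip → popsifpiyshesip.

popsifpiyshesip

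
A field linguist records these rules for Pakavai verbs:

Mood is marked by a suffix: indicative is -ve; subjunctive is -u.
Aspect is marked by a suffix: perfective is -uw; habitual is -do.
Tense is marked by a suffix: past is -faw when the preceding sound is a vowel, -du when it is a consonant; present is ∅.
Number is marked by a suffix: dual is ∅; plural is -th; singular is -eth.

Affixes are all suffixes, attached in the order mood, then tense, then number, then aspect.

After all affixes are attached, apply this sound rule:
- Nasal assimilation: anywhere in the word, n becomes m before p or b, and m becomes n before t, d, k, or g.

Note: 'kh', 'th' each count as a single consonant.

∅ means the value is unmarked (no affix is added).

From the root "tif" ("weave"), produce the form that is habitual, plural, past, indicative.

Attach mood indicative -ve → tifve.
Attach tense past -faw (after vowel 'e') → tifvefaw.
Attach number plural -th → tifvefawth.
Attach aspect habitual -do → tifvefawthdo.
Nasal assimilation: no change.

tifvefawthdo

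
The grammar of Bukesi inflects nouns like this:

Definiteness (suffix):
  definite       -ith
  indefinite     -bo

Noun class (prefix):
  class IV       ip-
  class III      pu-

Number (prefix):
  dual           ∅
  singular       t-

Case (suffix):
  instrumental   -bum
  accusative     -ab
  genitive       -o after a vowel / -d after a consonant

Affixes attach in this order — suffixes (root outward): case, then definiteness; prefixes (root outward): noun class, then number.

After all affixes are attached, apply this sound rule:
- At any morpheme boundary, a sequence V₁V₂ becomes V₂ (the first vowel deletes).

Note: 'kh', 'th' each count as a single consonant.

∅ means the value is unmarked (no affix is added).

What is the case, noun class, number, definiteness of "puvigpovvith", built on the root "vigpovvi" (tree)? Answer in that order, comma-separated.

Segment: pu-vigpovvi-o-ith.
case: -o/d → genitive.
noun class: pu- → class III.
number: ∅ → dual.
definiteness: -ith → definite.

genitive, class III, dual, definite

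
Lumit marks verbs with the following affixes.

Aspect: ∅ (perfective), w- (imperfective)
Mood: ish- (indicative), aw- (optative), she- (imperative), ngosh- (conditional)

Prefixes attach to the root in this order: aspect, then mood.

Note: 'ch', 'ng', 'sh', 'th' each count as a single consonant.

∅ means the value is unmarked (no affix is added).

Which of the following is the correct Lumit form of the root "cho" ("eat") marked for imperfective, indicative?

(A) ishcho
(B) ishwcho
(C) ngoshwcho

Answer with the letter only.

Attach aspect imperfective w- → wcho.
Attach mood indicative ish- → ishwcho.
So the correct form is ishwcho, option (B).
(C) ngoshwcho is wrong: it uses conditional instead of indicative for mood.
(A) ishcho is wrong: it uses perfective instead of imperfective for aspect.

B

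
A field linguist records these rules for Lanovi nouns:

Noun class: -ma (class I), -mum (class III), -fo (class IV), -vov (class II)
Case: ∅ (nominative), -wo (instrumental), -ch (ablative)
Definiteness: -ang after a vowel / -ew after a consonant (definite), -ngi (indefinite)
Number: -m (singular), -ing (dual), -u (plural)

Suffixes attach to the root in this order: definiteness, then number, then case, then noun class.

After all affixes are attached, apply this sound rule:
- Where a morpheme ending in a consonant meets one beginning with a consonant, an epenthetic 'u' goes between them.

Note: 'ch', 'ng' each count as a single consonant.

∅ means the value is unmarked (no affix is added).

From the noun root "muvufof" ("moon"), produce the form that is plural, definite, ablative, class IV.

muvufofewuchufo

Attach definiteness definite -ew (after consonant 'f') → muvufofew.
Attach number plural -u → muvufofewu.
Attach case ablative -ch → muvufofewuch.
Attach noun class class IV -fo → muvufofewuchfo.
Apply epenthesis: muvufofewuchfo → muvufofewuchufo.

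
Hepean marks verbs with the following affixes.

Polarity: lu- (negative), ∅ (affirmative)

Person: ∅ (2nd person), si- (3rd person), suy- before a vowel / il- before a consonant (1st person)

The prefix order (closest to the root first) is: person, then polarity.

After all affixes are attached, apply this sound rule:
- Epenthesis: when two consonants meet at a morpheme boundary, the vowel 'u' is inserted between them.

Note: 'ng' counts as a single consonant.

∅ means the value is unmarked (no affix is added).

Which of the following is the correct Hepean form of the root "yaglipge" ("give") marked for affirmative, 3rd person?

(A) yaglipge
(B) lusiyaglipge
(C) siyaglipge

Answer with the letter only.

Attach person 3rd person si- → siyaglipge.
polarity = affirmative: zero marking, form stays siyaglipge.
Epenthesis: no change.
So the correct form is siyaglipge, option (C).
(B) lusiyaglipge is wrong: it uses negative instead of affirmative for polarity.
(A) yaglipge is wrong: it uses 2nd person instead of 3rd person for person.

C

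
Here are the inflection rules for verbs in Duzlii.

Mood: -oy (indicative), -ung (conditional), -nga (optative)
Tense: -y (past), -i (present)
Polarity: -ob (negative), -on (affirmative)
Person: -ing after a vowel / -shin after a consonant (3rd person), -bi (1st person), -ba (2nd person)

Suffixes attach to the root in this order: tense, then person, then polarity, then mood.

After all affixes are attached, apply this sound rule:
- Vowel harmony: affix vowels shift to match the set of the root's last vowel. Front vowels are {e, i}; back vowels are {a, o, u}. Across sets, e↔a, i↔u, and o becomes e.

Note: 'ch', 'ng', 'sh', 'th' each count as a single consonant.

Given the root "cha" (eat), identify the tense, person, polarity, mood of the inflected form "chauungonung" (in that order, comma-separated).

present, 3rd person, affirmative, conditional

Segment: cha-i-ing-on-ung.
tense: -i → present.
person: -ing/shin → 3rd person.
polarity: -on → affirmative.
mood: -ung → conditional.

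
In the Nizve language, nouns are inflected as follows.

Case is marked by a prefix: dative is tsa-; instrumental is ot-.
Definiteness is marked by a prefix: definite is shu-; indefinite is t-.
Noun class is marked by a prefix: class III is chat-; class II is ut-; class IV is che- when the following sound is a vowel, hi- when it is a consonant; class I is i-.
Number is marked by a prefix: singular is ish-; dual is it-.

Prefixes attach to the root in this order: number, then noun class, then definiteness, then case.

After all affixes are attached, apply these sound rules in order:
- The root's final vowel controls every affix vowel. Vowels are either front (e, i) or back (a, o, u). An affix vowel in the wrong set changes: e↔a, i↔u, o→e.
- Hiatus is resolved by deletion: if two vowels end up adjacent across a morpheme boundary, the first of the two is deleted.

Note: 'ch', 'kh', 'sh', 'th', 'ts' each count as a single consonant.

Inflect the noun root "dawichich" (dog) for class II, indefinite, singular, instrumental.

ettitishdawichich

Attach number singular ish- → ishdawichich.
Attach noun class class II ut- → utishdawichich.
Attach definiteness indefinite t- → tutishdawichich.
Attach case instrumental ot- → ottutishdawichich.
Apply vowel harmony: ottutishdawichich → ettitishdawichich.
Vowel deletion: no change.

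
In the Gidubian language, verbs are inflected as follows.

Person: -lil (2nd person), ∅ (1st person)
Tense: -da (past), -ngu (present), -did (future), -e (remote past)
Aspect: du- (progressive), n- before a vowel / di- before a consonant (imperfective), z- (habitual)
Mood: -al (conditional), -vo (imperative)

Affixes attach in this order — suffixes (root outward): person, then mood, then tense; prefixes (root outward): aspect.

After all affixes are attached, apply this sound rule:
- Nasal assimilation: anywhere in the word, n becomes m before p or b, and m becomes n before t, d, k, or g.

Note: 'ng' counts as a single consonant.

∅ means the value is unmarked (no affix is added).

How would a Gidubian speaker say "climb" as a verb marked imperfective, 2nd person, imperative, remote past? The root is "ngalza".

dingalzalilvoe

Attach aspect imperfective di- (before consonant 'ng') → dingalza.
Attach person 2nd person -lil → dingalzalil.
Attach mood imperative -vo → dingalzalilvo.
Attach tense remote past -e → dingalzalilvoe.
Nasal assimilation: no change.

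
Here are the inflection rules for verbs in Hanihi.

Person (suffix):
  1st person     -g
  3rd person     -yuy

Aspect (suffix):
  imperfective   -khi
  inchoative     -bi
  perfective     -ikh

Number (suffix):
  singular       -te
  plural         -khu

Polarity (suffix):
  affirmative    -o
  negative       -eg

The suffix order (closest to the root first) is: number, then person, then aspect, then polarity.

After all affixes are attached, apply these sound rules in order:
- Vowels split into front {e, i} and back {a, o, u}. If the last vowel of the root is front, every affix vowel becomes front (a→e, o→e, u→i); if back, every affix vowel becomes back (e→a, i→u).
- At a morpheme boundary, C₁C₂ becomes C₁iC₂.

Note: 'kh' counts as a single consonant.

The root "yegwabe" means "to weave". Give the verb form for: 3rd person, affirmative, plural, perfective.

yegwabekhiyiyikhe

Attach number plural -khu → yegwabekhu.
Attach person 3rd person -yuy → yegwabekhuyuy.
Attach aspect perfective -ikh → yegwabekhuyuyikh.
Attach polarity affirmative -o → yegwabekhuyuyikho.
Apply vowel harmony: yegwabekhuyuyikho → yegwabekhiyiyikhe.
Epenthesis: no change.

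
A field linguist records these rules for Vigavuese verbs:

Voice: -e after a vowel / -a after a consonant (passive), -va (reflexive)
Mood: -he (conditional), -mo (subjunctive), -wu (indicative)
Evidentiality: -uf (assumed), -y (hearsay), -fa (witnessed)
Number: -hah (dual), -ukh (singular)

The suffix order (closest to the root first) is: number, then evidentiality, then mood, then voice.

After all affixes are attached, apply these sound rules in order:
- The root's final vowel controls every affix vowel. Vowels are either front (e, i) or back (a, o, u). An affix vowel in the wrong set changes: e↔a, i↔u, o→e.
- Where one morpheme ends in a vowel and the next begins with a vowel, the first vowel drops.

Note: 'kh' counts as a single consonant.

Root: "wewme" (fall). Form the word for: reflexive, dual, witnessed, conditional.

wewmehehfeheve

Attach number dual -hah → wewmehah.
Attach evidentiality witnessed -fa → wewmehahfa.
Attach mood conditional -he → wewmehahfahe.
Attach voice reflexive -va → wewmehahfaheva.
Apply vowel harmony: wewmehahfaheva → wewmehehfeheve.
Vowel deletion: no change.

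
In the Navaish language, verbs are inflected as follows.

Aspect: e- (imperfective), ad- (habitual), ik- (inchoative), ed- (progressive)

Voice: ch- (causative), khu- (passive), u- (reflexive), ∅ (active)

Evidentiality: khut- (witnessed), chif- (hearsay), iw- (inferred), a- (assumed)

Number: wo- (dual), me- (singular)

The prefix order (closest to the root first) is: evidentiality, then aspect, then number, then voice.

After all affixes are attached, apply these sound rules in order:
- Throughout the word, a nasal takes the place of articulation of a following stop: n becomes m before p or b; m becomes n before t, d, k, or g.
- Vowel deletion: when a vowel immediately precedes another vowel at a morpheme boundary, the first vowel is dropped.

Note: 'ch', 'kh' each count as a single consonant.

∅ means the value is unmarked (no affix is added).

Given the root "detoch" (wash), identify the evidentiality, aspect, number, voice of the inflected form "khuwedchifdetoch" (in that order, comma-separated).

Segment: khu-wo-ed-chif-detoch.
evidentiality: chif- → hearsay.
aspect: ed- → progressive.
number: wo- → dual.
voice: khu- → passive.

hearsay, progressive, dual, passive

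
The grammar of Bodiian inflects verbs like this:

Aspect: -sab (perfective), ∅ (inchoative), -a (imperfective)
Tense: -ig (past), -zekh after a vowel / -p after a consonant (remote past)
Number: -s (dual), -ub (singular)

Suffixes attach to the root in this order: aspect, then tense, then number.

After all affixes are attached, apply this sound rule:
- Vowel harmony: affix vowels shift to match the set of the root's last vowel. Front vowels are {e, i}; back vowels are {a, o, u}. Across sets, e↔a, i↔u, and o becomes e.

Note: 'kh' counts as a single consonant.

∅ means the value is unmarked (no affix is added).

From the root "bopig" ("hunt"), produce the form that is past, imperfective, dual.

bopigeigs

Attach aspect imperfective -a → bopiga.
Attach tense past -ig → bopigaig.
Attach number dual -s → bopigaigs.
Apply vowel harmony: bopigaigs → bopigeigs.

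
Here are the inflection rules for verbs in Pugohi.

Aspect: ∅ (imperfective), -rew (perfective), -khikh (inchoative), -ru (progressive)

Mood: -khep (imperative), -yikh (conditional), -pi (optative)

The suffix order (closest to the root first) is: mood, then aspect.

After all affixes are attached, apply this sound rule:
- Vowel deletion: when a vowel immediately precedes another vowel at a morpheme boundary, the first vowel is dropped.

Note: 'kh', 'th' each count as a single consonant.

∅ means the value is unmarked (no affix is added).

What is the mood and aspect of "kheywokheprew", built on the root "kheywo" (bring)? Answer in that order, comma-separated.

imperative, perfective

Segment: kheywo-khep-rew.
mood: -khep → imperative.
aspect: -rew → perfective.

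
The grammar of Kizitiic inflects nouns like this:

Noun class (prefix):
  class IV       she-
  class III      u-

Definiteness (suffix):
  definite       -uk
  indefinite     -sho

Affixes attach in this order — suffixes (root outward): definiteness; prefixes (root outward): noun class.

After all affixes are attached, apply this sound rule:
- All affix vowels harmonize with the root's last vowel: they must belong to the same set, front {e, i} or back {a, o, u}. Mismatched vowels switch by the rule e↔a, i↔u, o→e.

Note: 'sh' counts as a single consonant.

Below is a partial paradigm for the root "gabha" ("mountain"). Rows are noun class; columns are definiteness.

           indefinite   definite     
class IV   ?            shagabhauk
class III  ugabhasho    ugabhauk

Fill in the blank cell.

Attach definiteness indefinite -sho → gabhasho.
Attach noun class class IV she- → shegabhasho.
Apply vowel harmony: shegabhasho → shagabhasho.

shagabhasho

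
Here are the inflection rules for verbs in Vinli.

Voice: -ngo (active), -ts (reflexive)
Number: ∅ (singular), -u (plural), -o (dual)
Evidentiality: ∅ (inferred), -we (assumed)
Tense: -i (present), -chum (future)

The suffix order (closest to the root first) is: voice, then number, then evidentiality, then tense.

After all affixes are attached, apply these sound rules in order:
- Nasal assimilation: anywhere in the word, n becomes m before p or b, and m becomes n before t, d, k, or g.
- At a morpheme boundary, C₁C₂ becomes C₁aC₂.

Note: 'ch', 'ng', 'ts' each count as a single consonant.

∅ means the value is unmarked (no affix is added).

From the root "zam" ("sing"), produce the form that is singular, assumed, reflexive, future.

zamatsawechum

Attach voice reflexive -ts → zamts.
number = singular: zero marking, form stays zamts.
Attach evidentiality assumed -we → zamtswe.
Attach tense future -chum → zamtswechum.
Nasal assimilation: no change.
Apply epenthesis: zamtswechum → zamatsawechum.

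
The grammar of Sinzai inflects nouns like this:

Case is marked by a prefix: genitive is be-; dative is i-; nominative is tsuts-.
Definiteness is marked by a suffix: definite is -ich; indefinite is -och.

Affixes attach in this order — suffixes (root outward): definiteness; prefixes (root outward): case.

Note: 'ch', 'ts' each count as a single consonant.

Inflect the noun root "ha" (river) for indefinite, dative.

ihaoch

Attach definiteness indefinite -och → haoch.
Attach case dative i- → ihaoch.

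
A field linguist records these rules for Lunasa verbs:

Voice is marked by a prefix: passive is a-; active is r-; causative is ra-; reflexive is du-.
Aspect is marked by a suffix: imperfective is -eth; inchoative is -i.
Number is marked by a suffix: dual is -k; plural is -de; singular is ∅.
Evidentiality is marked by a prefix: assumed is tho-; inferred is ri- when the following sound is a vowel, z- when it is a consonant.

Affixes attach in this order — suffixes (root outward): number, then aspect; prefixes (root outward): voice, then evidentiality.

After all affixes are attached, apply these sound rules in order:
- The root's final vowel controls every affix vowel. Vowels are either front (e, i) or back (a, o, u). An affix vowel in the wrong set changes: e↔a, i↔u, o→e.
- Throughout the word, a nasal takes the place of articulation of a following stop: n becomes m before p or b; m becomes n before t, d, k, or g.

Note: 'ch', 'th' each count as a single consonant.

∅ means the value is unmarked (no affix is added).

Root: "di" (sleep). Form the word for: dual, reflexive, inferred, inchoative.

Attach voice reflexive du- → dudi.
Attach number dual -k → dudik.
Attach evidentiality inferred z- (before consonant 'd') → zdudik.
Attach aspect inchoative -i → zdudiki.
Apply vowel harmony: zdudiki → zdidiki.
Nasal assimilation: no change.

zdidiki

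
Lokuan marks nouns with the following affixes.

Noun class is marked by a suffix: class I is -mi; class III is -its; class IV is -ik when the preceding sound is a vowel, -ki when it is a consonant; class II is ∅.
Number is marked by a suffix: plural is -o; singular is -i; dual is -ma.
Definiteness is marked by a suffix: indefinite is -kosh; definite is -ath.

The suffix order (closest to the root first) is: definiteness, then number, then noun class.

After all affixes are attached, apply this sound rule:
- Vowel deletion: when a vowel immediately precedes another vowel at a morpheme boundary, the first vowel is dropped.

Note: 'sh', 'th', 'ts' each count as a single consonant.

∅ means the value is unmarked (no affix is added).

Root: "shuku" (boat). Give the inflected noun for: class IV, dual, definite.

shukathmik

Attach definiteness definite -ath → shukuath.
Attach number dual -ma → shukuathma.
Attach noun class class IV -ik (after vowel 'a') → shukuathmaik.
Apply vowel deletion: shukuathmaik → shukathmik.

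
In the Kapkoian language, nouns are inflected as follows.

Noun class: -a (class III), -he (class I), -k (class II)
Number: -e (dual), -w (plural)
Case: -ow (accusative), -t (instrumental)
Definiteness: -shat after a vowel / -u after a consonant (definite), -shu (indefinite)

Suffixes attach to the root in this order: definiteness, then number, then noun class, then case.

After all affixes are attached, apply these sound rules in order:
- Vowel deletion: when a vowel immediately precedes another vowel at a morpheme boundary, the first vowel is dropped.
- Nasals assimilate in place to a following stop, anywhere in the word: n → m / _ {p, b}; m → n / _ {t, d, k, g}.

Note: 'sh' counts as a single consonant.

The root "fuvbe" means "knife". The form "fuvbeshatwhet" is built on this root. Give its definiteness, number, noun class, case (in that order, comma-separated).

Segment: fuvbe-shat-w-he-t.
definiteness: -shat/u → definite.
number: -w → plural.
noun class: -he → class I.
case: -t → instrumental.

definite, plural, class I, instrumental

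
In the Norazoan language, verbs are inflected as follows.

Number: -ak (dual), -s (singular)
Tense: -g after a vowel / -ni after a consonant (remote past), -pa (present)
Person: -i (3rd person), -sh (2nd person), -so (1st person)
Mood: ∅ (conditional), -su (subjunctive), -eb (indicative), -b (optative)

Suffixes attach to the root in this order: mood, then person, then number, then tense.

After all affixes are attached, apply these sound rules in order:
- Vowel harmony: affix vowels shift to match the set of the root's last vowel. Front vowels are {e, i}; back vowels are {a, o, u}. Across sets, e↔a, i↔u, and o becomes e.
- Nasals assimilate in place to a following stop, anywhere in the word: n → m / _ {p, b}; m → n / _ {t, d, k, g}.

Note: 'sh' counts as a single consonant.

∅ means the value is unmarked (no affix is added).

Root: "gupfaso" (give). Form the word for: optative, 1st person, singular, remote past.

gupfasobsosnu

Attach mood optative -b → gupfasob.
Attach person 1st person -so → gupfasobso.
Attach number singular -s → gupfasobsos.
Attach tense remote past -ni (after consonant 's') → gupfasobsosni.
Apply vowel harmony: gupfasobsosni → gupfasobsosnu.
Nasal assimilation: no change.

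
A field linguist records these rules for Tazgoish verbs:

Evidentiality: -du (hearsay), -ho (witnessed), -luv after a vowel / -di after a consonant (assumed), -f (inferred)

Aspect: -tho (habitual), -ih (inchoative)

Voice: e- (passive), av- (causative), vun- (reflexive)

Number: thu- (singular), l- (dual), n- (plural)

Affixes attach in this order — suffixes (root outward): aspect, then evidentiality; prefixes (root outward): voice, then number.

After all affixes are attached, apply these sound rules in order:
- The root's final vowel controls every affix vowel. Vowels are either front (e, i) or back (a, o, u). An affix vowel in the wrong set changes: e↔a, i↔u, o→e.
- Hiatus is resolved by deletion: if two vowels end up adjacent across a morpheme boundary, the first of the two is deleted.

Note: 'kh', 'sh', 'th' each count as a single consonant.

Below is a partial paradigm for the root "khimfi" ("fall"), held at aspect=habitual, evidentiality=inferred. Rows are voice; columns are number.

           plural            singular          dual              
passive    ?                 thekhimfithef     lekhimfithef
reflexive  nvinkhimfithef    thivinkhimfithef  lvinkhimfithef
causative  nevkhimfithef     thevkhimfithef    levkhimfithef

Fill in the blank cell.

nekhimfithef

Attach aspect habitual -tho → khimfitho.
Attach evidentiality inferred -f → khimfithof.
Attach voice passive e- → ekhimfithof.
Attach number plural n- → nekhimfithof.
Apply vowel harmony: nekhimfithof → nekhimfithef.
Vowel deletion: no change.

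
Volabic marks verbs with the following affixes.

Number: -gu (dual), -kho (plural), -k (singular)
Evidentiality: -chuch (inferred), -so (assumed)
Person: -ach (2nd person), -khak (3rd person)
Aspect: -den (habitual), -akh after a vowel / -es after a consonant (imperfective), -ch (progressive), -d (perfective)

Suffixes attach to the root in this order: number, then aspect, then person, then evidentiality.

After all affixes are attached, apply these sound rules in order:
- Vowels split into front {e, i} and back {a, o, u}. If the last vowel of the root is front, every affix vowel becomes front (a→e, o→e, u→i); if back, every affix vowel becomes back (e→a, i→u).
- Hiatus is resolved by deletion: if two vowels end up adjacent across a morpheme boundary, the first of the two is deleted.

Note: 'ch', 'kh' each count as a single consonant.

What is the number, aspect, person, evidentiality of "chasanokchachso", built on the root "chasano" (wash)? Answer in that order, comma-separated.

Segment: chasano-k-ch-ach-so.
number: -k → singular.
aspect: -ch → progressive.
person: -ach → 2nd person.
evidentiality: -so → assumed.

singular, progressive, 2nd person, assumed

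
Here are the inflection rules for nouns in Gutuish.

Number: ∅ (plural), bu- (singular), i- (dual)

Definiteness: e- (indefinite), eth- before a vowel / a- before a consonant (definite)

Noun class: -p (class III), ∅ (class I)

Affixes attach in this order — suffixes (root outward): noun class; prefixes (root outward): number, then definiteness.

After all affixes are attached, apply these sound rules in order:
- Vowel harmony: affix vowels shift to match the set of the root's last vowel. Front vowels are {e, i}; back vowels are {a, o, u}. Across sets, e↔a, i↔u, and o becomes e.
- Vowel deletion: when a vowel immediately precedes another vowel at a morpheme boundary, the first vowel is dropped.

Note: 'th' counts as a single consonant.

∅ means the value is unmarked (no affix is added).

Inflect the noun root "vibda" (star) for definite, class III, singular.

abuvibdap

Attach number singular bu- → buvibda.
Attach definiteness definite a- (before consonant 'b') → abuvibda.
Attach noun class class III -p → abuvibdap.
Vowel harmony: no change.
Vowel deletion: no change.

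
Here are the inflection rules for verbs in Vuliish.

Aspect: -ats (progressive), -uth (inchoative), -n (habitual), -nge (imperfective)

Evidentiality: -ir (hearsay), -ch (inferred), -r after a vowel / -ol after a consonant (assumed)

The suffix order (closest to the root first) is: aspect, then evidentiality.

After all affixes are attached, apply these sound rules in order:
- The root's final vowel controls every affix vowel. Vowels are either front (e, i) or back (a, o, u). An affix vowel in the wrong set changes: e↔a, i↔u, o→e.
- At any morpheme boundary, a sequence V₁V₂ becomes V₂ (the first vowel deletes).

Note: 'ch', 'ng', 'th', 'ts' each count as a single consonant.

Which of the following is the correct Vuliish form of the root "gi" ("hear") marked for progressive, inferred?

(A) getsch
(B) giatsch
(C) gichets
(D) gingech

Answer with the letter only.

Attach aspect progressive -ats → giats.
Attach evidentiality inferred -ch → giatsch.
Apply vowel harmony: giatsch → gietsch.
Apply vowel deletion: gietsch → getsch.
So the correct form is getsch, option (A).
(B) giatsch is wrong: it fails to apply the sound rule(s).
(C) gichets is wrong: it has the affixes in the wrong order.
(D) gingech is wrong: it uses imperfective instead of progressive for aspect.

A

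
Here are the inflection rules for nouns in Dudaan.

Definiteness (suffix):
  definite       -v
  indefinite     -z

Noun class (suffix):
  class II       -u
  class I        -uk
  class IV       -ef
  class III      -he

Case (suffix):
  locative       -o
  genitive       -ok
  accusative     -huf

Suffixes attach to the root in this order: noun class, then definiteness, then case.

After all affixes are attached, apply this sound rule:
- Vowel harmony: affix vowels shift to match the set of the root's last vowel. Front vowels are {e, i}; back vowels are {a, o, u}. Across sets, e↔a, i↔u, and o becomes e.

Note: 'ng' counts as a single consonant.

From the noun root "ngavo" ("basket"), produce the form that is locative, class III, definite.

ngavohavo

Attach noun class class III -he → ngavohe.
Attach definiteness definite -v → ngavohev.
Attach case locative -o → ngavohevo.
Apply vowel harmony: ngavohevo → ngavohavo.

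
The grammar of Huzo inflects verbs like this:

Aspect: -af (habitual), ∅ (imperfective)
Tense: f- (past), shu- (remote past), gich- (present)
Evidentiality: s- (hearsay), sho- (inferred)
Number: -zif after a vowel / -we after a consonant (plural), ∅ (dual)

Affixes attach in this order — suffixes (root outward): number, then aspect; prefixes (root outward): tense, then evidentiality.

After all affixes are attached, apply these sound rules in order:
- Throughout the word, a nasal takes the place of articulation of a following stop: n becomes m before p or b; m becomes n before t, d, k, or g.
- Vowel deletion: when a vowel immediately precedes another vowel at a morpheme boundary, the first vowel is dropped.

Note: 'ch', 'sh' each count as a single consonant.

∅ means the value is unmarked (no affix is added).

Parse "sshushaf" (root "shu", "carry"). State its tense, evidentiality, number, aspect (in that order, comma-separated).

Segment: s-shu-shu-af.
tense: shu- → remote past.
evidentiality: s- → hearsay.
number: ∅ → dual.
aspect: -af → habitual.

remote past, hearsay, dual, habitual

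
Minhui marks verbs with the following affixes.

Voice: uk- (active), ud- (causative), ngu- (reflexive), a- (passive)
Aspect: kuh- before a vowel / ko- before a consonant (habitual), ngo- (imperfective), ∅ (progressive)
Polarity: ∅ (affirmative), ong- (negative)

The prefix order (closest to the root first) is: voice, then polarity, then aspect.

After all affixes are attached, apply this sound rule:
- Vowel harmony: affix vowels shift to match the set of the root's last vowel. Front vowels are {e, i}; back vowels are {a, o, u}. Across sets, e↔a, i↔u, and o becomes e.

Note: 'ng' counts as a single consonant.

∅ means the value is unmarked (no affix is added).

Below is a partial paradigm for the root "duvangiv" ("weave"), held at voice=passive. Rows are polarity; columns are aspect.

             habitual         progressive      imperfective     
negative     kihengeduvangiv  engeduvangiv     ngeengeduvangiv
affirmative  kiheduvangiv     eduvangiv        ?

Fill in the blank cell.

ngeeduvangiv

Attach voice passive a- → aduvangiv.
polarity = affirmative: zero marking, form stays aduvangiv.
Attach aspect imperfective ngo- → ngoaduvangiv.
Apply vowel harmony: ngoaduvangiv → ngeeduvangiv.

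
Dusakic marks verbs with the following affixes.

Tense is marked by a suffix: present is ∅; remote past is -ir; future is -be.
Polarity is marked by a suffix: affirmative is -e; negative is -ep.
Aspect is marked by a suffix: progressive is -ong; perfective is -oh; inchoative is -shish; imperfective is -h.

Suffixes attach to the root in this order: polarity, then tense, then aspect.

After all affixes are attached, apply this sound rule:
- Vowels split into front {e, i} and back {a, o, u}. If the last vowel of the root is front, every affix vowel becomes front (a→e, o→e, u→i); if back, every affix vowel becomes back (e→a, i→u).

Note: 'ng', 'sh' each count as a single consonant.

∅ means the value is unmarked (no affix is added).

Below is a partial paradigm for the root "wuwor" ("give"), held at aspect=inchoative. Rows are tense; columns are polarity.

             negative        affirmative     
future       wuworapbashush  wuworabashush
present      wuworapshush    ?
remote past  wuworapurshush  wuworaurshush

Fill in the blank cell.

Attach polarity affirmative -e → wuwore.
tense = present: zero marking, form stays wuwore.
Attach aspect inchoative -shish → wuworeshish.
Apply vowel harmony: wuworeshish → wuworashush.

wuworashush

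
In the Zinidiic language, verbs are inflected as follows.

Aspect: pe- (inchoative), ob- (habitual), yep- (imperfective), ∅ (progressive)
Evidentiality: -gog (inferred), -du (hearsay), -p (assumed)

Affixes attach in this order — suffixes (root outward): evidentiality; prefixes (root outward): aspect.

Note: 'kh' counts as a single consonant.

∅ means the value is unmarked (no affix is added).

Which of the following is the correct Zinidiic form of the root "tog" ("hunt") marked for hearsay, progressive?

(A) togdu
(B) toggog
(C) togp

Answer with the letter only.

A

aspect = progressive: zero marking, form stays tog.
Attach evidentiality hearsay -du → togdu.
So the correct form is togdu, option (A).
(B) toggog is wrong: it uses inferred instead of hearsay for evidentiality.
(C) togp is wrong: it uses assumed instead of hearsay for evidentiality.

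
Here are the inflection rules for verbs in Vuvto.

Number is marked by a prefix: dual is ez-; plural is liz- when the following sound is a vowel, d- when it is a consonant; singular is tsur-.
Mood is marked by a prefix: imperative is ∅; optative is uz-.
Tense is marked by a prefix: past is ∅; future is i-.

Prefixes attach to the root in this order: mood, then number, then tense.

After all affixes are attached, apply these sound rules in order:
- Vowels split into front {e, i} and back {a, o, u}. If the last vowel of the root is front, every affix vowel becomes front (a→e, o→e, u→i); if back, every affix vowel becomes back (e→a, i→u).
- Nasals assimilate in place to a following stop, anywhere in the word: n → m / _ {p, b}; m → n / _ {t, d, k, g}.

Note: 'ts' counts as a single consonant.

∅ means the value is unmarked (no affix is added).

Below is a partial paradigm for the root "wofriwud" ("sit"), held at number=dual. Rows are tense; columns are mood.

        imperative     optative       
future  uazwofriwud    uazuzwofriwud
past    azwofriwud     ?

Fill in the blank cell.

azuzwofriwud

Attach mood optative uz- → uzwofriwud.
Attach number dual ez- → ezuzwofriwud.
tense = past: zero marking, form stays ezuzwofriwud.
Apply vowel harmony: ezuzwofriwud → azuzwofriwud.
Nasal assimilation: no change.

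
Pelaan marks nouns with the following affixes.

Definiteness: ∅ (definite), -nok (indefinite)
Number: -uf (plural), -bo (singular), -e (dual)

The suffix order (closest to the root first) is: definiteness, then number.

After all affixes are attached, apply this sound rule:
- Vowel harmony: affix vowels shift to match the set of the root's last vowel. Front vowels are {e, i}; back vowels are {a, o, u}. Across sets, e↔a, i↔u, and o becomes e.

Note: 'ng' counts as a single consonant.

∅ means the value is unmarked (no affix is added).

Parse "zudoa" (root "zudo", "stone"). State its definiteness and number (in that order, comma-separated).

Segment: zudo-e.
definiteness: ∅ → definite.
number: -e → dual.

definite, dual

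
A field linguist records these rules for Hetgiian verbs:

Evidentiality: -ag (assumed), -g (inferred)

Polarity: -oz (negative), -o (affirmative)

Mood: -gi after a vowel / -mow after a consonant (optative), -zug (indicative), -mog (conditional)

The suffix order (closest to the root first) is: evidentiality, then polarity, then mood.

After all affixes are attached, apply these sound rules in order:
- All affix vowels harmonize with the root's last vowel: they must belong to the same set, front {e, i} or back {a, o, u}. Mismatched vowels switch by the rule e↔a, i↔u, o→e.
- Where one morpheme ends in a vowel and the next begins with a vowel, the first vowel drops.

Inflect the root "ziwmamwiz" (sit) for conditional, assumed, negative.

Attach evidentiality assumed -ag → ziwmamwizag.
Attach polarity negative -oz → ziwmamwizagoz.
Attach mood conditional -mog → ziwmamwizagozmog.
Apply vowel harmony: ziwmamwizagozmog → ziwmamwizegezmeg.
Vowel deletion: no change.

ziwmamwizegezmeg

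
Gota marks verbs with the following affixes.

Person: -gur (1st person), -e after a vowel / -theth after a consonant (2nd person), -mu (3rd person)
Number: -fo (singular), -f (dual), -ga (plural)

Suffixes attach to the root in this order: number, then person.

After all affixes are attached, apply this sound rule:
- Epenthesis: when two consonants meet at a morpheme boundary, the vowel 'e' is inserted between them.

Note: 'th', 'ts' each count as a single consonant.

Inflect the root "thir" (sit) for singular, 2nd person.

thirefoe

Attach number singular -fo → thirfo.
Attach person 2nd person -e (after vowel 'o') → thirfoe.
Apply epenthesis: thirfoe → thirefoe.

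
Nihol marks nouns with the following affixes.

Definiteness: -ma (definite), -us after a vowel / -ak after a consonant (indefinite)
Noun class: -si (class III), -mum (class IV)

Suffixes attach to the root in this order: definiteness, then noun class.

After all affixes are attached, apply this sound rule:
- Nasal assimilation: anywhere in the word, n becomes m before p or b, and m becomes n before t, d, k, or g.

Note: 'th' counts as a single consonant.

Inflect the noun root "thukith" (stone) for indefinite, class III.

Attach definiteness indefinite -ak (after consonant 'th') → thukithak.
Attach noun class class III -si → thukithaksi.
Nasal assimilation: no change.

thukithaksi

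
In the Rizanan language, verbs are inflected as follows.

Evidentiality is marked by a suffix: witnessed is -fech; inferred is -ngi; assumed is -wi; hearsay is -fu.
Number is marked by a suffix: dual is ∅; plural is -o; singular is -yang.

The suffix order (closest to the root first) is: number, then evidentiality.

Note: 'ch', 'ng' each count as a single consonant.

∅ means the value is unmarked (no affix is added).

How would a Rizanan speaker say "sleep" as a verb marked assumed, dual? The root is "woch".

number = dual: zero marking, form stays woch.
Attach evidentiality assumed -wi → wochwi.

wochwi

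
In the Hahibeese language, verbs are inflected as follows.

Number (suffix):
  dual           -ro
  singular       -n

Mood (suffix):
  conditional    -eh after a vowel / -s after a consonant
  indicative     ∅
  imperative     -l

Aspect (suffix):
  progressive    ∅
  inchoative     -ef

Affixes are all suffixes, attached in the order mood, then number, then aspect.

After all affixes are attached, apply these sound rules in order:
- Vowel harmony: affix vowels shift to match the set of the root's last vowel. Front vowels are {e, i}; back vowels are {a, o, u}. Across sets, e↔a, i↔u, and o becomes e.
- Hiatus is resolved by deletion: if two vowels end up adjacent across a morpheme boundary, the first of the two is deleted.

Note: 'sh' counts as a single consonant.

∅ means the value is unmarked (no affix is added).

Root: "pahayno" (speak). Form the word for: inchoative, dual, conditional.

pahaynahraf

Attach mood conditional -eh (after vowel 'o') → pahaynoeh.
Attach number dual -ro → pahaynoehro.
Attach aspect inchoative -ef → pahaynoehroef.
Apply vowel harmony: pahaynoehroef → pahaynoahroaf.
Apply vowel deletion: pahaynoahroaf → pahaynahraf.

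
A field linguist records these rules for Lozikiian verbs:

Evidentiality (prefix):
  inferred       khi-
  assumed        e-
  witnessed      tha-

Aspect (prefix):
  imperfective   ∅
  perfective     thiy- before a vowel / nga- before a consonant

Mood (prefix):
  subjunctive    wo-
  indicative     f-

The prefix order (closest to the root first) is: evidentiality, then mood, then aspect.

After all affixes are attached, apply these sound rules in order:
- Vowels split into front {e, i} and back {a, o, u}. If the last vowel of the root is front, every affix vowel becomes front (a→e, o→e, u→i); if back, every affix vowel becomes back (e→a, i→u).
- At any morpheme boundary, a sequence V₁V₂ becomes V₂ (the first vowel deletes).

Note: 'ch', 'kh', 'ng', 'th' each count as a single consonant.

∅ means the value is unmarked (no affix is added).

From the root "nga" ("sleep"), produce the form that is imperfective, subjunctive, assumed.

wanga

Attach evidentiality assumed e- → enga.
Attach mood subjunctive wo- → woenga.
aspect = imperfective: zero marking, form stays woenga.
Apply vowel harmony: woenga → woanga.
Apply vowel deletion: woanga → wanga.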